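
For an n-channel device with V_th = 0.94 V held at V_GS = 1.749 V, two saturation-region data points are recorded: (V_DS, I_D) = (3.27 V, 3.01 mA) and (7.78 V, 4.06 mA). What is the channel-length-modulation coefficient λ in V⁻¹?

λ = 0.104 V⁻¹

With V_GS fixed, I_D ∝ (1 + λ V_DS) in saturation, so I_D2/I_D1 = (1 + λ V_DS2)/(1 + λ V_DS1).
4.06/3.01 = 1.349 = (1 + 7.78 λ)/(1 + 3.27 λ).
Solving: λ (I_D1 V_DS2 − I_D2 V_DS1) = I_D2 − I_D1, so λ = (4.06 − 3.01) / (3.01 × 7.78 − 4.06 × 3.27) = 1.05 / 10.1 = 0.104 V⁻¹.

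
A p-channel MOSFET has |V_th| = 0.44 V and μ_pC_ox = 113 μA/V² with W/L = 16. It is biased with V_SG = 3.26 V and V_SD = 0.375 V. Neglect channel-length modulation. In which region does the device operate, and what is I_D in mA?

Triode; I_D = 1.78 mA

k_p = μ_pC_ox · (W/L) = 1.808 mA/V².
V_ov = V_SG − |V_th| = 3.26 − 0.44 = 2.82 V.
Since V_SD = 0.375 V < V_ov = 2.82 V, the device is in the triode region.
I_D = k_p [V_ov · V_SD − ½ V_SD²] = 1.808 × [2.82 × 0.375 − 0.5 × 0.375²] = 1.78 mA.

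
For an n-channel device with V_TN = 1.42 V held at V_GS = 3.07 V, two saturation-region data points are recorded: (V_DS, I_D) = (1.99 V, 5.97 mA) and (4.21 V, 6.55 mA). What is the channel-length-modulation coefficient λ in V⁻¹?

λ = 0.0479 V⁻¹

With V_GS fixed, I_D ∝ (1 + λ V_DS) in saturation, so I_D2/I_D1 = (1 + λ V_DS2)/(1 + λ V_DS1).
6.55/5.97 = 1.097 = (1 + 4.21 λ)/(1 + 1.99 λ).
Solving: λ (I_D1 V_DS2 − I_D2 V_DS1) = I_D2 − I_D1, so λ = (6.55 − 5.97) / (5.97 × 4.21 − 6.55 × 1.99) = 0.58 / 12.1 = 0.0479 V⁻¹.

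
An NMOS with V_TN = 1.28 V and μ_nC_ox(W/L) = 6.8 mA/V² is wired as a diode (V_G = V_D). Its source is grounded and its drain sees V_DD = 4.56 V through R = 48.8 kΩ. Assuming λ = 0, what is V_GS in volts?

With gate tied to drain, V_GS = V_DS ≥ V_GS − V_TN, so the device is in saturation.
KCL at the drain: ½ k_n (V_GS − V_TN)² = (V_DD − V_GS)/R.
Let x = V_GS − 1.28. Then 166 x² + x − 3.28 = 0, giving x = 0.138 V (positive root), so V_GS = 1.42 V.
I_D = (V_DD − V_GS)/R = (4.56 − 1.42) / 48.8 = 0.0644 mA.

V_GS = 1.42 V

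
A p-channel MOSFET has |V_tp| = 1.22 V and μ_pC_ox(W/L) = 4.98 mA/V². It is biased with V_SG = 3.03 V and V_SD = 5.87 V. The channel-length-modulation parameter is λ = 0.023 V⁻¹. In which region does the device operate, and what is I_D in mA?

V_ov = V_SG − |V_tp| = 3.03 − 1.22 = 1.81 V.
Since V_SD = 5.87 V ≥ V_ov = 1.81 V, the device is in saturation.
I_D = ½ k_p V_ov² (1 + λ V_SD) = 0.5 × 4.98 × 1.81² × (1 + 0.023 × 5.87) = 9.26 mA.

Saturation; I_D = 9.26 mA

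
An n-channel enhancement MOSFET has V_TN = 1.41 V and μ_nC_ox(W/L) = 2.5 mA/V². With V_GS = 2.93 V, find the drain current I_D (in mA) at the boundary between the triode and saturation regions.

I_D = 2.89 mA

At the boundary V_DS = V_ov = V_GS − V_TN = 2.93 − 1.41 = 1.52 V.
I_D = ½ k_n V_ov² = 0.5 × 2.5 × 1.52² = 2.89 mA.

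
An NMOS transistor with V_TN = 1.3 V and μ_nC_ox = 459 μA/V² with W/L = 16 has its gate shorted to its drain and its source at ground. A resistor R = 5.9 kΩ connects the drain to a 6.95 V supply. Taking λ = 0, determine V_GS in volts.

V_GS = 1.79 V

With gate tied to drain, V_GS = V_DS ≥ V_GS − V_TN, so the device is in saturation.
k_n = μ_nC_ox · (W/L) = 7.344 mA/V².
KCL at the drain: ½ k_n (V_GS − V_TN)² = (V_DD − V_GS)/R.
Let x = V_GS − 1.3. Then 21.7 x² + x − 5.65 = 0, giving x = 0.488 V (positive root), so V_GS = 1.79 V.
I_D = (V_DD − V_GS)/R = (6.95 − 1.79) / 5.9 = 0.875 mA.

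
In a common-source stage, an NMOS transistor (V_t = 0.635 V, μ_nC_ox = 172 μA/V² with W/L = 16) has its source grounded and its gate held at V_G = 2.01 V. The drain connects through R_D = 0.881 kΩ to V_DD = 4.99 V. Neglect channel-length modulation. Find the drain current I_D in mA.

V_GS = V_G = 2.01 V, so V_ov = 2.01 − 0.635 = 1.37 V.
k_n = μ_nC_ox · (W/L) = 2.752 mA/V².
Assume saturation: I_D = ½ k_n V_ov² = 0.5 × 2.752 × 1.37² = 2.6 mA, giving V_DS = V_DD − I_D R_D = 4.99 − 2.6 × 0.881 = 2.7 V.
V_DS = 2.7 V ≥ V_ov = 1.37 V, confirming saturation.

I_D = 2.60 mA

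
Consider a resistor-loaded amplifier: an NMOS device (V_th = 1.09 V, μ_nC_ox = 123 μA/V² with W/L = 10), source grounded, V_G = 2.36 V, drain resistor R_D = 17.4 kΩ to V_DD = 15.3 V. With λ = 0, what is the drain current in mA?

I_D = 0.835 mA

V_GS = V_G = 2.36 V, so V_ov = 2.36 − 1.09 = 1.27 V.
k_n = μ_nC_ox · (W/L) = 1.23 mA/V².
Assume saturation: I_D = ½ k_n V_ov² = 0.5 × 1.23 × 1.27² = 0.992 mA, giving V_DS = V_DD − I_D R_D = 15.3 − 0.992 × 17.4 = -1.96 V.
But -1.96 V < V_ov = 1.27 V, so the device is actually in triode.
In triode I_D = k_n[V_ov V_DS − ½ V_DS²] and I_D = (V_DD − V_DS)/R_D. Equating: 10.7 V_DS² − 28.18 V_DS + 15.3 = 0, giving V_DS = 0.765 V (the root below V_ov).
I_D = (15.3 − 0.765) / 17.4 = 0.835 mA.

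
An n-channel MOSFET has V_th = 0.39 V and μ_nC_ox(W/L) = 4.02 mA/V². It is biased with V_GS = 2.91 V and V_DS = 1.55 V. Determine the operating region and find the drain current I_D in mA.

V_ov = V_GS − V_th = 2.91 − 0.39 = 2.52 V.
Since V_DS = 1.55 V < V_ov = 2.52 V, the device is in the triode region.
I_D = k_n [V_ov · V_DS − ½ V_DS²] = 4.02 × [2.52 × 1.55 − 0.5 × 1.55²] = 10.9 mA.

Triode; I_D = 10.9 mA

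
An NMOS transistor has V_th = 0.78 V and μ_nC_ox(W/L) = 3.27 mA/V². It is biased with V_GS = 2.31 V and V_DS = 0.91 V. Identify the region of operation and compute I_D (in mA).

Triode; I_D = 3.20 mA

V_ov = V_GS − V_th = 2.31 − 0.78 = 1.53 V.
Since V_DS = 0.91 V < V_ov = 1.53 V, the device is in the triode region.
I_D = k_n [V_ov · V_DS − ½ V_DS²] = 3.27 × [1.53 × 0.91 − 0.5 × 0.91²] = 3.2 mA.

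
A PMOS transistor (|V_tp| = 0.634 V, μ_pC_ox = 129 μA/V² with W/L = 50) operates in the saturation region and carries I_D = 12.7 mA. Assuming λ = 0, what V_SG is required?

k_p = μ_pC_ox · (W/L) = 6.45 mA/V².
In saturation I_D = ½ k_p (V_SG − |V_tp|)², so V_SG − |V_tp| = √(2 I_D / k_p) = √(2 × 12.7 / 6.45) = 1.98 V.
V_SG = 0.634 + 1.98 = 2.62 V.

V_SG = 2.62 V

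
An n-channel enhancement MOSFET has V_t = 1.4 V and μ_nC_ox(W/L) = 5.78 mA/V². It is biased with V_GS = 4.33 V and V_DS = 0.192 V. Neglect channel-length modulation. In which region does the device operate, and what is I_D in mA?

V_ov = V_GS − V_t = 4.33 − 1.4 = 2.93 V.
Since V_DS = 0.192 V < V_ov = 2.93 V, the device is in the triode region.
I_D = k_n [V_ov · V_DS − ½ V_DS²] = 5.78 × [2.93 × 0.192 − 0.5 × 0.192²] = 3.15 mA.

Triode; I_D = 3.15 mA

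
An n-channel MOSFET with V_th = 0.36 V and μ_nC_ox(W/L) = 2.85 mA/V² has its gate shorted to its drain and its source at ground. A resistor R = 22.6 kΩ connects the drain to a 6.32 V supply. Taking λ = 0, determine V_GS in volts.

With gate tied to drain, V_GS = V_DS ≥ V_GS − V_th, so the device is in saturation.
KCL at the drain: ½ k_n (V_GS − V_th)² = (V_DD − V_GS)/R.
Let x = V_GS − 0.36. Then 32.2 x² + x − 5.96 = 0, giving x = 0.415 V (positive root), so V_GS = 0.775 V.
I_D = (V_DD − V_GS)/R = (6.32 − 0.775) / 22.6 = 0.245 mA.

V_GS = 0.775 V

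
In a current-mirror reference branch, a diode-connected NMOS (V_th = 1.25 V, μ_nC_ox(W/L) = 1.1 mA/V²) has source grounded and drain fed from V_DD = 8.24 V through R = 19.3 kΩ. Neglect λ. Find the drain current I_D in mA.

With gate tied to drain, V_GS = V_DS ≥ V_GS − V_th, so the device is in saturation.
KCL at the drain: ½ k_n (V_GS − V_th)² = (V_DD − V_GS)/R.
Let x = V_GS − 1.25. Then 10.6 x² + x − 6.99 = 0, giving x = 0.766 V (positive root), so V_GS = 2.02 V.
I_D = (V_DD − V_GS)/R = (8.24 − 2.02) / 19.3 = 0.323 mA.

I_D = 0.323 mA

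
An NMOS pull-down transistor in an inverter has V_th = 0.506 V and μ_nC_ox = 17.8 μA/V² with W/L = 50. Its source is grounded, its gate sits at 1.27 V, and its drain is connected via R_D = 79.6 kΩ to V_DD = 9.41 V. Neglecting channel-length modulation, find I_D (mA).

V_GS = V_G = 1.27 V, so V_ov = 1.27 − 0.506 = 0.764 V.
k_n = μ_nC_ox · (W/L) = 0.89 mA/V².
Assume saturation: I_D = ½ k_n V_ov² = 0.5 × 0.89 × 0.764² = 0.26 mA, giving V_DS = V_DD − I_D R_D = 9.41 − 0.26 × 79.6 = -11.3 V.
But -11.3 V < V_ov = 0.764 V, so the device is actually in triode.
In triode I_D = k_n[V_ov V_DS − ½ V_DS²] and I_D = (V_DD − V_DS)/R_D. Equating: 35.4 V_DS² − 55.12 V_DS + 9.41 = 0, giving V_DS = 0.195 V (the root below V_ov).
I_D = (9.41 − 0.195) / 79.6 = 0.116 mA.

I_D = 0.116 mA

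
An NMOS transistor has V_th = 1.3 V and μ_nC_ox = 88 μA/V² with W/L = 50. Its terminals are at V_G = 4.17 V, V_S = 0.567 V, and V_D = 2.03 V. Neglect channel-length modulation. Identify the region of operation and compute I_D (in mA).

Triode; I_D = 10.1 mA

V_GS = V_G − V_S = 4.17 − 0.567 = 3.6 V; V_DS = V_D − V_S = 2.03 − 0.567 = 1.46 V.
k_n = μ_nC_ox · (W/L) = 4.4 mA/V².
V_ov = V_GS − V_th = 3.6 − 1.3 = 2.3 V.
Since V_DS = 1.46 V < V_ov = 2.3 V, the device is in the triode region.
I_D = k_n [V_ov · V_DS − ½ V_DS²] = 4.4 × [2.3 × 1.46 − 0.5 × 1.46²] = 10.1 mA.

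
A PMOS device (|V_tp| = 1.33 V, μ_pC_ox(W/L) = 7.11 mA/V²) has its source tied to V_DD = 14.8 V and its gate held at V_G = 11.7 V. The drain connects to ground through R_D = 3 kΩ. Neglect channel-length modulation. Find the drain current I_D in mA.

I_D = 4.79 mA

V_SG = V_DD − V_G = 14.8 − 11.7 = 3.1 V, so V_ov = 3.1 − 1.33 = 1.77 V.
Assume saturation: I_D = ½ k_p V_ov² = 0.5 × 7.11 × 1.77² = 11.1 mA, giving V_SD = V_DD − I_D R_D = 14.8 − 11.1 × 3 = -18.6 V.
But -18.6 V < V_ov = 1.77 V, so the device is actually in triode.
In triode I_D = k_p[V_ov V_SD − ½ V_SD²] and I_D = (V_DD − V_SD)/R_D. Equating: 10.7 V_SD² − 38.75 V_SD + 14.8 = 0, giving V_SD = 0.434 V (the root below V_ov).
I_D = (14.8 − 0.434) / 3 = 4.79 mA.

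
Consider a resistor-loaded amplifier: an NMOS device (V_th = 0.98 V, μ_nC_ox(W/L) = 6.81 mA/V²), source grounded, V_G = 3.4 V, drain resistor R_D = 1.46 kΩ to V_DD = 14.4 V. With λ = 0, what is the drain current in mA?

I_D = 9.41 mA

V_GS = V_G = 3.4 V, so V_ov = 3.4 − 0.98 = 2.42 V.
Assume saturation: I_D = ½ k_n V_ov² = 0.5 × 6.81 × 2.42² = 19.9 mA, giving V_DS = V_DD − I_D R_D = 14.4 − 19.9 × 1.46 = -14.7 V.
But -14.7 V < V_ov = 2.42 V, so the device is actually in triode.
In triode I_D = k_n[V_ov V_DS − ½ V_DS²] and I_D = (V_DD − V_DS)/R_D. Equating: 4.97 V_DS² − 25.06 V_DS + 14.4 = 0, giving V_DS = 0.661 V (the root below V_ov).
I_D = (14.4 − 0.661) / 1.46 = 9.41 mA.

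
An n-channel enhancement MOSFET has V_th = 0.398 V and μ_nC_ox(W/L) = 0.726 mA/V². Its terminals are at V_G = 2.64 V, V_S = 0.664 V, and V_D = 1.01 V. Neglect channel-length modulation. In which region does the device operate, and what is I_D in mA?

Triode; I_D = 0.353 mA

V_GS = V_G − V_S = 2.64 − 0.664 = 1.98 V; V_DS = V_D − V_S = 1.01 − 0.664 = 0.346 V.
V_ov = V_GS − V_th = 1.98 − 0.398 = 1.58 V.
Since V_DS = 0.346 V < V_ov = 1.58 V, the device is in the triode region.
I_D = k_n [V_ov · V_DS − ½ V_DS²] = 0.726 × [1.58 × 0.346 − 0.5 × 0.346²] = 0.353 mA.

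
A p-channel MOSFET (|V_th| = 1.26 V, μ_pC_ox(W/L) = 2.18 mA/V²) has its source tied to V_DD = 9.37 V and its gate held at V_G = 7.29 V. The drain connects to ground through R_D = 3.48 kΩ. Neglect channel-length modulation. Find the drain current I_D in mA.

V_SG = V_DD − V_G = 9.37 − 7.29 = 2.08 V, so V_ov = 2.08 − 1.26 = 0.82 V.
Assume saturation: I_D = ½ k_p V_ov² = 0.5 × 2.18 × 0.82² = 0.733 mA, giving V_SD = V_DD − I_D R_D = 9.37 − 0.733 × 3.48 = 6.82 V.
V_SD = 6.82 V ≥ V_ov = 0.82 V, confirming saturation.

I_D = 0.733 mA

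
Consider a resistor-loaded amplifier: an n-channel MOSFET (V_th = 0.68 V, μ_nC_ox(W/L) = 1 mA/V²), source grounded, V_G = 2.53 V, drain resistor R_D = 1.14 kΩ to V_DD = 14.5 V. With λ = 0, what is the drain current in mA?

V_GS = V_G = 2.53 V, so V_ov = 2.53 − 0.68 = 1.85 V.
Assume saturation: I_D = ½ k_n V_ov² = 0.5 × 1 × 1.85² = 1.71 mA, giving V_DS = V_DD − I_D R_D = 14.5 − 1.71 × 1.14 = 12.5 V.
V_DS = 12.5 V ≥ V_ov = 1.85 V, confirming saturation.

I_D = 1.71 mA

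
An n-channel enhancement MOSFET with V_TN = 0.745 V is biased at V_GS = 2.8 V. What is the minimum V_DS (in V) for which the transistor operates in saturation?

V_DS,sat = 2.05 V

The boundary between triode and saturation is V_DS = V_GS − V_TN = V_ov.
V_ov = 2.8 − 0.745 = 2.05 V.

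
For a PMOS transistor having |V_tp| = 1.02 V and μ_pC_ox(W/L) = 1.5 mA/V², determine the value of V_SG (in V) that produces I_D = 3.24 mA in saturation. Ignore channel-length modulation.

V_SG = 3.10 V

In saturation I_D = ½ k_p (V_SG − |V_tp|)², so V_SG − |V_tp| = √(2 I_D / k_p) = √(2 × 3.24 / 1.5) = 2.08 V.
V_SG = 1.02 + 2.08 = 3.1 V.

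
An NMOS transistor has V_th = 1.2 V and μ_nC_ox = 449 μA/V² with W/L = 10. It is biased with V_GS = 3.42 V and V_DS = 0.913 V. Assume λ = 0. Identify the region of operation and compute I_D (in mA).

k_n = μ_nC_ox · (W/L) = 4.49 mA/V².
V_ov = V_GS − V_th = 3.42 − 1.2 = 2.22 V.
Since V_DS = 0.913 V < V_ov = 2.22 V, the device is in the triode region.
I_D = k_n [V_ov · V_DS − ½ V_DS²] = 4.49 × [2.22 × 0.913 − 0.5 × 0.913²] = 7.23 mA.

Triode; I_D = 7.23 mA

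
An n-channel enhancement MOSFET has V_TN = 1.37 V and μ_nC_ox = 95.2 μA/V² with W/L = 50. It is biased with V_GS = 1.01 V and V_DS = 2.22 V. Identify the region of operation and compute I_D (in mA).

Cutoff; I_D = 0 mA

V_GS = 1.01 V < V_TN = 1.37 V, so the transistor is in cutoff.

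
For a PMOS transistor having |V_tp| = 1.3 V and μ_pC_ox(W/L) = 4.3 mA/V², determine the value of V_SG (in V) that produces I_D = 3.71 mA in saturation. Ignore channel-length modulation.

V_SG = 2.61 V

In saturation I_D = ½ k_p (V_SG − |V_tp|)², so V_SG − |V_tp| = √(2 I_D / k_p) = √(2 × 3.71 / 4.3) = 1.31 V.
V_SG = 1.3 + 1.31 = 2.61 V.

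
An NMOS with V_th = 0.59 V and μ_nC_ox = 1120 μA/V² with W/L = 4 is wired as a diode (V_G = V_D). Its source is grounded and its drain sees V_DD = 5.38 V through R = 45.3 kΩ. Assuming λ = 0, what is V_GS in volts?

With gate tied to drain, V_GS = V_DS ≥ V_GS − V_th, so the device is in saturation.
k_n = μ_nC_ox · (W/L) = 4.48 mA/V².
KCL at the drain: ½ k_n (V_GS − V_th)² = (V_DD − V_GS)/R.
Let x = V_GS − 0.59. Then 101 x² + x − 4.79 = 0, giving x = 0.212 V (positive root), so V_GS = 0.802 V.
I_D = (V_DD − V_GS)/R = (5.38 − 0.802) / 45.3 = 0.101 mA.

V_GS = 0.802 V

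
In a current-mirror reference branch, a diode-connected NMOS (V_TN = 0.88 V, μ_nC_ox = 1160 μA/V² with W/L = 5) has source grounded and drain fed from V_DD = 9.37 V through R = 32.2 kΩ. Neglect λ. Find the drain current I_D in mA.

I_D = 0.254 mA

With gate tied to drain, V_GS = V_DS ≥ V_GS − V_TN, so the device is in saturation.
k_n = μ_nC_ox · (W/L) = 5.8 mA/V².
KCL at the drain: ½ k_n (V_GS − V_TN)² = (V_DD − V_GS)/R.
Let x = V_GS − 0.88. Then 93.4 x² + x − 8.49 = 0, giving x = 0.296 V (positive root), so V_GS = 1.18 V.
I_D = (V_DD − V_GS)/R = (9.37 − 1.18) / 32.2 = 0.254 mA.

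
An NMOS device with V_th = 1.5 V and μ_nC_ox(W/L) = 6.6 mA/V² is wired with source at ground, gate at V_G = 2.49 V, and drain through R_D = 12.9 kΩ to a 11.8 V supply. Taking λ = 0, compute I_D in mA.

V_GS = V_G = 2.49 V, so V_ov = 2.49 − 1.5 = 0.99 V.
Assume saturation: I_D = ½ k_n V_ov² = 0.5 × 6.6 × 0.99² = 3.23 mA, giving V_DS = V_DD − I_D R_D = 11.8 − 3.23 × 12.9 = -29.9 V.
But -29.9 V < V_ov = 0.99 V, so the device is actually in triode.
In triode I_D = k_n[V_ov V_DS − ½ V_DS²] and I_D = (V_DD − V_DS)/R_D. Equating: 42.6 V_DS² − 85.29 V_DS + 11.8 = 0, giving V_DS = 0.15 V (the root below V_ov).
I_D = (11.8 − 0.15) / 12.9 = 0.903 mA.

I_D = 0.903 mA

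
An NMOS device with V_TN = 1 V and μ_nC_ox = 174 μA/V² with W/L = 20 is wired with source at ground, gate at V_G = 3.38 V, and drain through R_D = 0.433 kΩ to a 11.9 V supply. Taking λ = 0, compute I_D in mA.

I_D = 9.86 mA

V_GS = V_G = 3.38 V, so V_ov = 3.38 − 1 = 2.38 V.
k_n = μ_nC_ox · (W/L) = 3.48 mA/V².
Assume saturation: I_D = ½ k_n V_ov² = 0.5 × 3.48 × 2.38² = 9.86 mA, giving V_DS = V_DD − I_D R_D = 11.9 − 9.86 × 0.433 = 7.63 V.
V_DS = 7.63 V ≥ V_ov = 2.38 V, confirming saturation.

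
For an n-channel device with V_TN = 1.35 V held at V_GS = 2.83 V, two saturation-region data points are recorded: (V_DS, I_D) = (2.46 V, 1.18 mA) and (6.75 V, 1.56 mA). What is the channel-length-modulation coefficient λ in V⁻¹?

λ = 0.0921 V⁻¹

With V_GS fixed, I_D ∝ (1 + λ V_DS) in saturation, so I_D2/I_D1 = (1 + λ V_DS2)/(1 + λ V_DS1).
1.56/1.18 = 1.322 = (1 + 6.75 λ)/(1 + 2.46 λ).
Solving: λ (I_D1 V_DS2 − I_D2 V_DS1) = I_D2 − I_D1, so λ = (1.56 − 1.18) / (1.18 × 6.75 − 1.56 × 2.46) = 0.38 / 4.13 = 0.0921 V⁻¹.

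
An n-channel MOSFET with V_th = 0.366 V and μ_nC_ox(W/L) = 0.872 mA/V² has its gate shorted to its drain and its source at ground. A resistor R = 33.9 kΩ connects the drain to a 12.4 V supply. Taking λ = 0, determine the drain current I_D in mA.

I_D = 0.329 mA

With gate tied to drain, V_GS = V_DS ≥ V_GS − V_th, so the device is in saturation.
KCL at the drain: ½ k_n (V_GS − V_th)² = (V_DD − V_GS)/R.
Let x = V_GS − 0.366. Then 14.8 x² + x − 12.03 = 0, giving x = 0.869 V (positive root), so V_GS = 1.24 V.
I_D = (V_DD − V_GS)/R = (12.4 − 1.24) / 33.9 = 0.329 mA.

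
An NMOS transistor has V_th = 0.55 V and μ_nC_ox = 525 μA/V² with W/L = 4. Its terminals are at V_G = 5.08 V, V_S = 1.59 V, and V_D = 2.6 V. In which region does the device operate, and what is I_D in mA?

V_GS = V_G − V_S = 5.08 − 1.59 = 3.49 V; V_DS = V_D − V_S = 2.6 − 1.59 = 1.01 V.
k_n = μ_nC_ox · (W/L) = 2.1 mA/V².
V_ov = V_GS − V_th = 3.49 − 0.55 = 2.94 V.
Since V_DS = 1.01 V < V_ov = 2.94 V, the device is in the triode region.
I_D = k_n [V_ov · V_DS − ½ V_DS²] = 2.1 × [2.94 × 1.01 − 0.5 × 1.01²] = 5.16 mA.

Triode; I_D = 5.16 mA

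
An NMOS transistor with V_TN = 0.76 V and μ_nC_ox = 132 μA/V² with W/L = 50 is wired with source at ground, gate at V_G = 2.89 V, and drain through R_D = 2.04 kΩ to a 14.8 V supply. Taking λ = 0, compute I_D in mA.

V_GS = V_G = 2.89 V, so V_ov = 2.89 − 0.76 = 2.13 V.
k_n = μ_nC_ox · (W/L) = 6.6 mA/V².
Assume saturation: I_D = ½ k_n V_ov² = 0.5 × 6.6 × 2.13² = 15 mA, giving V_DS = V_DD − I_D R_D = 14.8 − 15 × 2.04 = -15.7 V.
But -15.7 V < V_ov = 2.13 V, so the device is actually in triode.
In triode I_D = k_n[V_ov V_DS − ½ V_DS²] and I_D = (V_DD − V_DS)/R_D. Equating: 6.73 V_DS² − 29.68 V_DS + 14.8 = 0, giving V_DS = 0.573 V (the root below V_ov).
I_D = (14.8 − 0.573) / 2.04 = 6.97 mA.

I_D = 6.97 mA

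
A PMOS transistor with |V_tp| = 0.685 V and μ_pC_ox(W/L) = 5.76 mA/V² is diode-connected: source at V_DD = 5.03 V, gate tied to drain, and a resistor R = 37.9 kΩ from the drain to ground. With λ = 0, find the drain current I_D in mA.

With gate tied to drain, V_SG = V_SD ≥ V_SG − |V_tp|, so the device is in saturation.
KCL at the drain: ½ k_p (V_SG − |V_tp|)² = (V_DD − V_SG)/R.
Let x = V_SG − 0.685. Then 109 x² + x − 4.345 = 0, giving x = 0.195 V (positive root), so V_SG = 0.88 V.
I_D = (V_DD − V_SG)/R = (5.03 − 0.88) / 37.9 = 0.109 mA.

I_D = 0.109 mA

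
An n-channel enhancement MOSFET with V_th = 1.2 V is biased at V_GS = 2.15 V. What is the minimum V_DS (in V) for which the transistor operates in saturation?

The boundary between triode and saturation is V_DS = V_GS − V_th = V_ov.
V_ov = 2.15 − 1.2 = 0.95 V.

V_DS,sat = 0.950 V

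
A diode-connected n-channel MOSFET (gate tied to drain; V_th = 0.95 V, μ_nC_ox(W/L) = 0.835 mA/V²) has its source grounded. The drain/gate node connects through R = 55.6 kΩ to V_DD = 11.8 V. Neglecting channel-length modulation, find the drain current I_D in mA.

I_D = 0.183 mA

With gate tied to drain, V_GS = V_DS ≥ V_GS − V_th, so the device is in saturation.
KCL at the drain: ½ k_n (V_GS − V_th)² = (V_DD − V_GS)/R.
Let x = V_GS − 0.95. Then 23.2 x² + x − 10.85 = 0, giving x = 0.662 V (positive root), so V_GS = 1.61 V.
I_D = (V_DD − V_GS)/R = (11.8 − 1.61) / 55.6 = 0.183 mA.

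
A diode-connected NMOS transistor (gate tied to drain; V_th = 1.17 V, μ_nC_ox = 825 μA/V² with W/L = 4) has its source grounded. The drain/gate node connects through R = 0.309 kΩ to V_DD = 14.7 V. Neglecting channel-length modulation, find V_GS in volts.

V_GS = 5.43 V

With gate tied to drain, V_GS = V_DS ≥ V_GS − V_th, so the device is in saturation.
k_n = μ_nC_ox · (W/L) = 3.3 mA/V².
KCL at the drain: ½ k_n (V_GS − V_th)² = (V_DD − V_GS)/R.
Let x = V_GS − 1.17. Then 0.51 x² + x − 13.53 = 0, giving x = 4.26 V (positive root), so V_GS = 5.43 V.
I_D = (V_DD − V_GS)/R = (14.7 − 5.43) / 0.309 = 30 mA.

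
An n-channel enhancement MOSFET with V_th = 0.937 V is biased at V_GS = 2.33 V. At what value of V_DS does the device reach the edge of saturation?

The boundary between triode and saturation is V_DS = V_GS − V_th = V_ov.
V_ov = 2.33 − 0.937 = 1.39 V.

V_DS,sat = 1.39 V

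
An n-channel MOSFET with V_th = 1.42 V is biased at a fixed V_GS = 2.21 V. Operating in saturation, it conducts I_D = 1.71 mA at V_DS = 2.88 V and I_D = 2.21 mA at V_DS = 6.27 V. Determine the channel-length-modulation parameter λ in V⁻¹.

λ = 0.115 V⁻¹

With V_GS fixed, I_D ∝ (1 + λ V_DS) in saturation, so I_D2/I_D1 = (1 + λ V_DS2)/(1 + λ V_DS1).
2.21/1.71 = 1.292 = (1 + 6.27 λ)/(1 + 2.88 λ).
Solving: λ (I_D1 V_DS2 − I_D2 V_DS1) = I_D2 − I_D1, so λ = (2.21 − 1.71) / (1.71 × 6.27 − 2.21 × 2.88) = 0.5 / 4.36 = 0.115 V⁻¹.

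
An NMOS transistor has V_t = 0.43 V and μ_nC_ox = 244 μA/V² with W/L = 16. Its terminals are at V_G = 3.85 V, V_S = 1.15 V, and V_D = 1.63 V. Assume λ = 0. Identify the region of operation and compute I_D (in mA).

V_GS = V_G − V_S = 3.85 − 1.15 = 2.7 V; V_DS = V_D − V_S = 1.63 − 1.15 = 0.48 V.
k_n = μ_nC_ox · (W/L) = 3.904 mA/V².
V_ov = V_GS − V_t = 2.7 − 0.43 = 2.27 V.
Since V_DS = 0.48 V < V_ov = 2.27 V, the device is in the triode region.
I_D = k_n [V_ov · V_DS − ½ V_DS²] = 3.904 × [2.27 × 0.48 − 0.5 × 0.48²] = 3.8 mA.

Triode; I_D = 3.80 mA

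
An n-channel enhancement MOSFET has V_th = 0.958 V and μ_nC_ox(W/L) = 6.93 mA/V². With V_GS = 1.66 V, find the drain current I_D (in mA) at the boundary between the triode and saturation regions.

At the boundary V_DS = V_ov = V_GS − V_th = 1.66 − 0.958 = 0.702 V.
I_D = ½ k_n V_ov² = 0.5 × 6.93 × 0.702² = 1.71 mA.

I_D = 1.71 mA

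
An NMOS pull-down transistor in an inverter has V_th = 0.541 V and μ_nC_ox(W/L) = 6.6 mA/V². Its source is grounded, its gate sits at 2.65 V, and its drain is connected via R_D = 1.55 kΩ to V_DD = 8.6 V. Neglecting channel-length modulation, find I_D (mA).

I_D = 5.28 mA

V_GS = V_G = 2.65 V, so V_ov = 2.65 − 0.541 = 2.11 V.
Assume saturation: I_D = ½ k_n V_ov² = 0.5 × 6.6 × 2.11² = 14.7 mA, giving V_DS = V_DD − I_D R_D = 8.6 − 14.7 × 1.55 = -14.2 V.
But -14.2 V < V_ov = 2.11 V, so the device is actually in triode.
In triode I_D = k_n[V_ov V_DS − ½ V_DS²] and I_D = (V_DD − V_DS)/R_D. Equating: 5.12 V_DS² − 22.58 V_DS + 8.6 = 0, giving V_DS = 0.421 V (the root below V_ov).
I_D = (8.6 − 0.421) / 1.55 = 5.28 mA.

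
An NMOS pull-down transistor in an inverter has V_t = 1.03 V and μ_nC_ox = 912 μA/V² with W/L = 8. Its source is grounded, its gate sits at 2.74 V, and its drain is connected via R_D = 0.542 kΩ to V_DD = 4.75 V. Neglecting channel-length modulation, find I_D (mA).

I_D = 7.36 mA

V_GS = V_G = 2.74 V, so V_ov = 2.74 − 1.03 = 1.71 V.
k_n = μ_nC_ox · (W/L) = 7.296 mA/V².
Assume saturation: I_D = ½ k_n V_ov² = 0.5 × 7.296 × 1.71² = 10.7 mA, giving V_DS = V_DD − I_D R_D = 4.75 − 10.7 × 0.542 = -1.03 V.
But -1.03 V < V_ov = 1.71 V, so the device is actually in triode.
In triode I_D = k_n[V_ov V_DS − ½ V_DS²] and I_D = (V_DD − V_DS)/R_D. Equating: 1.98 V_DS² − 7.762 V_DS + 4.75 = 0, giving V_DS = 0.758 V (the root below V_ov).
I_D = (4.75 − 0.758) / 0.542 = 7.36 mA.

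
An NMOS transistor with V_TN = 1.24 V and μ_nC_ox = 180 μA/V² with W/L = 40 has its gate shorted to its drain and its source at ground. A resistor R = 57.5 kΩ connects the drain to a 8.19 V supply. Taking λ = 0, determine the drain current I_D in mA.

I_D = 0.118 mA

With gate tied to drain, V_GS = V_DS ≥ V_GS − V_TN, so the device is in saturation.
k_n = μ_nC_ox · (W/L) = 7.2 mA/V².
KCL at the drain: ½ k_n (V_GS − V_TN)² = (V_DD − V_GS)/R.
Let x = V_GS − 1.24. Then 207 x² + x − 6.95 = 0, giving x = 0.181 V (positive root), so V_GS = 1.42 V.
I_D = (V_DD − V_GS)/R = (8.19 − 1.42) / 57.5 = 0.118 mA.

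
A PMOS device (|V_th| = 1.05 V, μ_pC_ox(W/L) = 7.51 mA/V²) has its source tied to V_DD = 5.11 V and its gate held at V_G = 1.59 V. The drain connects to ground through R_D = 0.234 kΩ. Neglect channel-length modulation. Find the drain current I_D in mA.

V_SG = V_DD − V_G = 5.11 − 1.59 = 3.52 V, so V_ov = 3.52 − 1.05 = 2.47 V.
Assume saturation: I_D = ½ k_p V_ov² = 0.5 × 7.51 × 2.47² = 22.9 mA, giving V_SD = V_DD − I_D R_D = 5.11 − 22.9 × 0.234 = -0.251 V.
But -0.251 V < V_ov = 2.47 V, so the device is actually in triode.
In triode I_D = k_p[V_ov V_SD − ½ V_SD²] and I_D = (V_DD − V_SD)/R_D. Equating: 0.879 V_SD² − 5.341 V_SD + 5.11 = 0, giving V_SD = 1.19 V (the root below V_ov).
I_D = (5.11 − 1.19) / 0.234 = 16.8 mA.

I_D = 16.8 mA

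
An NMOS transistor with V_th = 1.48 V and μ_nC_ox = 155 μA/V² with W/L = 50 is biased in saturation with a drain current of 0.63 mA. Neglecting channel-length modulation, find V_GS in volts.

k_n = μ_nC_ox · (W/L) = 7.75 mA/V².
In saturation I_D = ½ k_n (V_GS − V_th)², so V_GS − V_th = √(2 I_D / k_n) = √(2 × 0.63 / 7.75) = 0.403 V.
V_GS = 1.48 + 0.403 = 1.88 V.

V_GS = 1.88 V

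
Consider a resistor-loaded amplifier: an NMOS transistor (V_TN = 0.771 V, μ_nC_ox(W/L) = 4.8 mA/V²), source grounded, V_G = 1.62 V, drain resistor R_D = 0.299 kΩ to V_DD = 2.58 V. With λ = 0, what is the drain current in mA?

V_GS = V_G = 1.62 V, so V_ov = 1.62 − 0.771 = 0.849 V.
Assume saturation: I_D = ½ k_n V_ov² = 0.5 × 4.8 × 0.849² = 1.73 mA, giving V_DS = V_DD − I_D R_D = 2.58 − 1.73 × 0.299 = 2.06 V.
V_DS = 2.06 V ≥ V_ov = 0.849 V, confirming saturation.

I_D = 1.73 mA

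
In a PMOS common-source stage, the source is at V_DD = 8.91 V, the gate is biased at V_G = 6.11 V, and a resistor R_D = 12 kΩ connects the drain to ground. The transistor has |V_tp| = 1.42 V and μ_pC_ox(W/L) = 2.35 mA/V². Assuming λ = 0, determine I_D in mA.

V_SG = V_DD − V_G = 8.91 − 6.11 = 2.8 V, so V_ov = 2.8 − 1.42 = 1.38 V.
Assume saturation: I_D = ½ k_p V_ov² = 0.5 × 2.35 × 1.38² = 2.24 mA, giving V_SD = V_DD − I_D R_D = 8.91 − 2.24 × 12 = -17.9 V.
But -17.9 V < V_ov = 1.38 V, so the device is actually in triode.
In triode I_D = k_p[V_ov V_SD − ½ V_SD²] and I_D = (V_DD − V_SD)/R_D. Equating: 14.1 V_SD² − 39.92 V_SD + 8.91 = 0, giving V_SD = 0.244 V (the root below V_ov).
I_D = (8.91 − 0.244) / 12 = 0.722 mA.

I_D = 0.722 mA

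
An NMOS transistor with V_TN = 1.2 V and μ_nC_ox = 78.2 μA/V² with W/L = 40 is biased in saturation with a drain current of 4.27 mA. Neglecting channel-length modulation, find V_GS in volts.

V_GS = 2.85 V

k_n = μ_nC_ox · (W/L) = 3.128 mA/V².
In saturation I_D = ½ k_n (V_GS − V_TN)², so V_GS − V_TN = √(2 I_D / k_n) = √(2 × 4.27 / 3.128) = 1.65 V.
V_GS = 1.2 + 1.65 = 2.85 V.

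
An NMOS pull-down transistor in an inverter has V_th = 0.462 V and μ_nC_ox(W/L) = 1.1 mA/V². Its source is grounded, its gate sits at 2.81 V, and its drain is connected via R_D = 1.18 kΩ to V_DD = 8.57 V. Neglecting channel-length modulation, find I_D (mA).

I_D = 3.03 mA

V_GS = V_G = 2.81 V, so V_ov = 2.81 − 0.462 = 2.35 V.
Assume saturation: I_D = ½ k_n V_ov² = 0.5 × 1.1 × 2.35² = 3.03 mA, giving V_DS = V_DD − I_D R_D = 8.57 − 3.03 × 1.18 = 4.99 V.
V_DS = 4.99 V ≥ V_ov = 2.35 V, confirming saturation.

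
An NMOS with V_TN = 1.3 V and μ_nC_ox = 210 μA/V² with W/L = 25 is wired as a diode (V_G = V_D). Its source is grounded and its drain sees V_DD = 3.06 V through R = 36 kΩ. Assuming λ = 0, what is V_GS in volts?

With gate tied to drain, V_GS = V_DS ≥ V_GS − V_TN, so the device is in saturation.
k_n = μ_nC_ox · (W/L) = 5.25 mA/V².
KCL at the drain: ½ k_n (V_GS − V_TN)² = (V_DD − V_GS)/R.
Let x = V_GS − 1.3. Then 94.5 x² + x − 1.76 = 0, giving x = 0.131 V (positive root), so V_GS = 1.43 V.
I_D = (V_DD − V_GS)/R = (3.06 − 1.43) / 36 = 0.0452 mA.

V_GS = 1.43 V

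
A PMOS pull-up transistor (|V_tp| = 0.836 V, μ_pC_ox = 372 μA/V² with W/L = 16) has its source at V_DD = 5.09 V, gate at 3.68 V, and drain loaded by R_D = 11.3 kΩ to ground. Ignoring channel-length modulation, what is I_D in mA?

I_D = 0.437 mA

V_SG = V_DD − V_G = 5.09 − 3.68 = 1.41 V, so V_ov = 1.41 − 0.836 = 0.574 V.
k_p = μ_pC_ox · (W/L) = 5.952 mA/V².
Assume saturation: I_D = ½ k_p V_ov² = 0.5 × 5.952 × 0.574² = 0.981 mA, giving V_SD = V_DD − I_D R_D = 5.09 − 0.981 × 11.3 = -5.99 V.
But -5.99 V < V_ov = 0.574 V, so the device is actually in triode.
In triode I_D = k_p[V_ov V_SD − ½ V_SD²] and I_D = (V_DD − V_SD)/R_D. Equating: 33.6 V_SD² − 39.61 V_SD + 5.09 = 0, giving V_SD = 0.147 V (the root below V_ov).
I_D = (5.09 − 0.147) / 11.3 = 0.437 mA.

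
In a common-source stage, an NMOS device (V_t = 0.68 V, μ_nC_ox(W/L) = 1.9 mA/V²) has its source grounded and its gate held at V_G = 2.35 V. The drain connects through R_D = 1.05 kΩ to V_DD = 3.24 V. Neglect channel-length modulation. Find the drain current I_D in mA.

I_D = 2.17 mA

V_GS = V_G = 2.35 V, so V_ov = 2.35 − 0.68 = 1.67 V.
Assume saturation: I_D = ½ k_n V_ov² = 0.5 × 1.9 × 1.67² = 2.65 mA, giving V_DS = V_DD − I_D R_D = 3.24 − 2.65 × 1.05 = 0.458 V.
But 0.458 V < V_ov = 1.67 V, so the device is actually in triode.
In triode I_D = k_n[V_ov V_DS − ½ V_DS²] and I_D = (V_DD − V_DS)/R_D. Equating: 0.997 V_DS² − 4.332 V_DS + 3.24 = 0, giving V_DS = 0.96 V (the root below V_ov).
I_D = (3.24 − 0.96) / 1.05 = 2.17 mA.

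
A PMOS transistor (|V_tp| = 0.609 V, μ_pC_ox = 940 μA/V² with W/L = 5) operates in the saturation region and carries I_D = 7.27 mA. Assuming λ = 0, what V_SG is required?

V_SG = 2.37 V

k_p = μ_pC_ox · (W/L) = 4.7 mA/V².
In saturation I_D = ½ k_p (V_SG − |V_tp|)², so V_SG − |V_tp| = √(2 I_D / k_p) = √(2 × 7.27 / 4.7) = 1.76 V.
V_SG = 0.609 + 1.76 = 2.37 V.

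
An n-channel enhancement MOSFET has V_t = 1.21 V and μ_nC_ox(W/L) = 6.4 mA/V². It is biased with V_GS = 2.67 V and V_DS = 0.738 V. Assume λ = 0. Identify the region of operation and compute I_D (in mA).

V_ov = V_GS − V_t = 2.67 − 1.21 = 1.46 V.
Since V_DS = 0.738 V < V_ov = 1.46 V, the device is in the triode region.
I_D = k_n [V_ov · V_DS − ½ V_DS²] = 6.4 × [1.46 × 0.738 − 0.5 × 0.738²] = 5.15 mA.

Triode; I_D = 5.15 mA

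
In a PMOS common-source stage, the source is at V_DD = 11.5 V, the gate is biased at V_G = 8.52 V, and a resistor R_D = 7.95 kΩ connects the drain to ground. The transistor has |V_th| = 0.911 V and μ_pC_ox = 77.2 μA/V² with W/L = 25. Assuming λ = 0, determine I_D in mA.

V_SG = V_DD − V_G = 11.5 − 8.52 = 2.98 V, so V_ov = 2.98 − 0.911 = 2.07 V.
k_p = μ_pC_ox · (W/L) = 1.93 mA/V².
Assume saturation: I_D = ½ k_p V_ov² = 0.5 × 1.93 × 2.07² = 4.13 mA, giving V_SD = V_DD − I_D R_D = 11.5 − 4.13 × 7.95 = -21.3 V.
But -21.3 V < V_ov = 2.07 V, so the device is actually in triode.
In triode I_D = k_p[V_ov V_SD − ½ V_SD²] and I_D = (V_DD − V_SD)/R_D. Equating: 7.67 V_SD² − 32.75 V_SD + 11.5 = 0, giving V_SD = 0.386 V (the root below V_ov).
I_D = (11.5 − 0.386) / 7.95 = 1.4 mA.

I_D = 1.40 mA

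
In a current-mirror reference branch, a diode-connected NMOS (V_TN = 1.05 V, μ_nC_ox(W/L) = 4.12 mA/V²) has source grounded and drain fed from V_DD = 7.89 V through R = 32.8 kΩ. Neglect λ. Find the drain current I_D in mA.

With gate tied to drain, V_GS = V_DS ≥ V_GS − V_TN, so the device is in saturation.
KCL at the drain: ½ k_n (V_GS − V_TN)² = (V_DD − V_GS)/R.
Let x = V_GS − 1.05. Then 67.6 x² + x − 6.84 = 0, giving x = 0.311 V (positive root), so V_GS = 1.36 V.
I_D = (V_DD − V_GS)/R = (7.89 − 1.36) / 32.8 = 0.199 mA.

I_D = 0.199 mA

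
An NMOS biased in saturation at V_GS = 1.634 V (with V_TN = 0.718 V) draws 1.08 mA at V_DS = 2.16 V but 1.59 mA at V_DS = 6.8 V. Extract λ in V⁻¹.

λ = 0.130 V⁻¹

With V_GS fixed, I_D ∝ (1 + λ V_DS) in saturation, so I_D2/I_D1 = (1 + λ V_DS2)/(1 + λ V_DS1).
1.59/1.08 = 1.472 = (1 + 6.8 λ)/(1 + 2.16 λ).
Solving: λ (I_D1 V_DS2 − I_D2 V_DS1) = I_D2 − I_D1, so λ = (1.59 − 1.08) / (1.08 × 6.8 − 1.59 × 2.16) = 0.51 / 3.91 = 0.13 V⁻¹.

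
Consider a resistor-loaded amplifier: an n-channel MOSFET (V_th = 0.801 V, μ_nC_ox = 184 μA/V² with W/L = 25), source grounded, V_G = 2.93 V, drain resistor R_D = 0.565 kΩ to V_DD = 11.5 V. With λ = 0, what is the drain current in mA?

V_GS = V_G = 2.93 V, so V_ov = 2.93 − 0.801 = 2.13 V.
k_n = μ_nC_ox · (W/L) = 4.6 mA/V².
Assume saturation: I_D = ½ k_n V_ov² = 0.5 × 4.6 × 2.13² = 10.4 mA, giving V_DS = V_DD − I_D R_D = 11.5 − 10.4 × 0.565 = 5.61 V.
V_DS = 5.61 V ≥ V_ov = 2.13 V, confirming saturation.

I_D = 10.4 mA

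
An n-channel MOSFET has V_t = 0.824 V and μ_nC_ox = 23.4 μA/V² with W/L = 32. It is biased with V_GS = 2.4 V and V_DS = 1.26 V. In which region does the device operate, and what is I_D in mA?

k_n = μ_nC_ox · (W/L) = 0.7488 mA/V².
V_ov = V_GS − V_t = 2.4 − 0.824 = 1.58 V.
Since V_DS = 1.26 V < V_ov = 1.58 V, the device is in the triode region.
I_D = k_n [V_ov · V_DS − ½ V_DS²] = 0.7488 × [1.58 × 1.26 − 0.5 × 1.26²] = 0.893 mA.

Triode; I_D = 0.893 mA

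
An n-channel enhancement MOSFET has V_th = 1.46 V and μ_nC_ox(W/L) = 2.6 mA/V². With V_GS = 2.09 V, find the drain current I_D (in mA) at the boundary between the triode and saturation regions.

At the boundary V_DS = V_ov = V_GS − V_th = 2.09 − 1.46 = 0.63 V.
I_D = ½ k_n V_ov² = 0.5 × 2.6 × 0.63² = 0.516 mA.

I_D = 0.516 mA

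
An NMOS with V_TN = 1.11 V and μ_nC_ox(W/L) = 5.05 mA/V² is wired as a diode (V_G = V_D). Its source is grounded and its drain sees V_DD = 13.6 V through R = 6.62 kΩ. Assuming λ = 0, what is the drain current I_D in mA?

I_D = 1.76 mA

With gate tied to drain, V_GS = V_DS ≥ V_GS − V_TN, so the device is in saturation.
KCL at the drain: ½ k_n (V_GS − V_TN)² = (V_DD − V_GS)/R.
Let x = V_GS − 1.11. Then 16.7 x² + x − 12.49 = 0, giving x = 0.835 V (positive root), so V_GS = 1.95 V.
I_D = (V_DD − V_GS)/R = (13.6 − 1.95) / 6.62 = 1.76 mA.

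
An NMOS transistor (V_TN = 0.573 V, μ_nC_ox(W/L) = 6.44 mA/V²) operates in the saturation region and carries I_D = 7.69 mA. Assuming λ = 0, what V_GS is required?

In saturation I_D = ½ k_n (V_GS − V_TN)², so V_GS − V_TN = √(2 I_D / k_n) = √(2 × 7.69 / 6.44) = 1.55 V.
V_GS = 0.573 + 1.55 = 2.12 V.

V_GS = 2.12 V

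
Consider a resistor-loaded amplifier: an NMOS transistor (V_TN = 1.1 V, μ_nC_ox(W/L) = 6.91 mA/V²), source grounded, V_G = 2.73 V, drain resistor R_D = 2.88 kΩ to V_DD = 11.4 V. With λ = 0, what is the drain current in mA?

V_GS = V_G = 2.73 V, so V_ov = 2.73 − 1.1 = 1.63 V.
Assume saturation: I_D = ½ k_n V_ov² = 0.5 × 6.91 × 1.63² = 9.18 mA, giving V_DS = V_DD − I_D R_D = 11.4 − 9.18 × 2.88 = -15 V.
But -15 V < V_ov = 1.63 V, so the device is actually in triode.
In triode I_D = k_n[V_ov V_DS − ½ V_DS²] and I_D = (V_DD − V_DS)/R_D. Equating: 9.95 V_DS² − 33.44 V_DS + 11.4 = 0, giving V_DS = 0.385 V (the root below V_ov).
I_D = (11.4 − 0.385) / 2.88 = 3.82 mA.

I_D = 3.82 mA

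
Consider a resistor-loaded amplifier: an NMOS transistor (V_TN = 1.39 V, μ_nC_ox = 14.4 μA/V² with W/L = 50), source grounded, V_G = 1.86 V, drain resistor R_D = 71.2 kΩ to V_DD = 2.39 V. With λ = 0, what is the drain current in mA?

V_GS = V_G = 1.86 V, so V_ov = 1.86 − 1.39 = 0.47 V.
k_n = μ_nC_ox · (W/L) = 0.72 mA/V².
Assume saturation: I_D = ½ k_n V_ov² = 0.5 × 0.72 × 0.47² = 0.0795 mA, giving V_DS = V_DD − I_D R_D = 2.39 − 0.0795 × 71.2 = -3.27 V.
But -3.27 V < V_ov = 0.47 V, so the device is actually in triode.
In triode I_D = k_n[V_ov V_DS − ½ V_DS²] and I_D = (V_DD − V_DS)/R_D. Equating: 25.6 V_DS² − 25.09 V_DS + 2.39 = 0, giving V_DS = 0.107 V (the root below V_ov).
I_D = (2.39 − 0.107) / 71.2 = 0.0321 mA.

I_D = 0.0321 mA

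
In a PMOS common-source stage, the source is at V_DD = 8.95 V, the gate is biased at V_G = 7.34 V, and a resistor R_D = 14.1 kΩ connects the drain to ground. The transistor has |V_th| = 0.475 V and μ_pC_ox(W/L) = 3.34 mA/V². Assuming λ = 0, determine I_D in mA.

I_D = 0.622 mA

V_SG = V_DD − V_G = 8.95 − 7.34 = 1.61 V, so V_ov = 1.61 − 0.475 = 1.13 V.
Assume saturation: I_D = ½ k_p V_ov² = 0.5 × 3.34 × 1.13² = 2.15 mA, giving V_SD = V_DD − I_D R_D = 8.95 − 2.15 × 14.1 = -21.4 V.
But -21.4 V < V_ov = 1.13 V, so the device is actually in triode.
In triode I_D = k_p[V_ov V_SD − ½ V_SD²] and I_D = (V_DD − V_SD)/R_D. Equating: 23.5 V_SD² − 54.45 V_SD + 8.95 = 0, giving V_SD = 0.178 V (the root below V_ov).
I_D = (8.95 − 0.178) / 14.1 = 0.622 mA.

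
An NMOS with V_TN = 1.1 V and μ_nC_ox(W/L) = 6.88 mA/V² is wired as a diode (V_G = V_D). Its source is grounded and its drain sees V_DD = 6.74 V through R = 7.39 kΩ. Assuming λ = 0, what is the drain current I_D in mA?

With gate tied to drain, V_GS = V_DS ≥ V_GS − V_TN, so the device is in saturation.
KCL at the drain: ½ k_n (V_GS − V_TN)² = (V_DD − V_GS)/R.
Let x = V_GS − 1.1. Then 25.4 x² + x − 5.64 = 0, giving x = 0.452 V (positive root), so V_GS = 1.55 V.
I_D = (V_DD − V_GS)/R = (6.74 − 1.55) / 7.39 = 0.702 mA.

I_D = 0.702 mA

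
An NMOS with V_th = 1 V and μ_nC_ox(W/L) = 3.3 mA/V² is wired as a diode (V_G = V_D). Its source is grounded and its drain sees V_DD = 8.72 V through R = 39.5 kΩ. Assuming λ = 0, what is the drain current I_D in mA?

With gate tied to drain, V_GS = V_DS ≥ V_GS − V_th, so the device is in saturation.
KCL at the drain: ½ k_n (V_GS − V_th)² = (V_DD − V_GS)/R.
Let x = V_GS − 1. Then 65.2 x² + x − 7.72 = 0, giving x = 0.337 V (positive root), so V_GS = 1.34 V.
I_D = (V_DD − V_GS)/R = (8.72 − 1.34) / 39.5 = 0.187 mA.

I_D = 0.187 mA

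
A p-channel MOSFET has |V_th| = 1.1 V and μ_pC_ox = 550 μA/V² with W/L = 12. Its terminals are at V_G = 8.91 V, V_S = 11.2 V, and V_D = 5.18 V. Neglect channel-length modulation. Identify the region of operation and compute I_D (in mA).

V_SG = V_S − V_G = 11.2 − 8.91 = 2.29 V; V_SD = V_S − V_D = 11.2 − 5.18 = 6.02 V.
k_p = μ_pC_ox · (W/L) = 6.6 mA/V².
V_ov = V_SG − |V_th| = 2.29 − 1.1 = 1.19 V.
Since V_SD = 6.02 V ≥ V_ov = 1.19 V, the device is in saturation.
I_D = ½ k_p V_ov² = 0.5 × 6.6 × 1.19² = 4.67 mA.

Saturation; I_D = 4.67 mA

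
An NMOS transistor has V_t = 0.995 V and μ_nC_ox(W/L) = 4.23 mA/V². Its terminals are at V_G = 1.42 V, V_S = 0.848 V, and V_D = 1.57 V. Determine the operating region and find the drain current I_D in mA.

V_GS = V_G − V_S = 1.42 − 0.848 = 0.572 V; V_DS = V_D − V_S = 1.57 − 0.848 = 0.722 V.
V_GS = 0.572 V < V_t = 0.995 V, so the transistor is in cutoff.

Cutoff; I_D = 0 mA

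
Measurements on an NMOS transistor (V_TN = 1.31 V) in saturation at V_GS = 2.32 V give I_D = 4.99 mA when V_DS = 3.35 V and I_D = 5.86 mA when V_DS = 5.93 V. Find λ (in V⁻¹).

With V_GS fixed, I_D ∝ (1 + λ V_DS) in saturation, so I_D2/I_D1 = (1 + λ V_DS2)/(1 + λ V_DS1).
5.86/4.99 = 1.174 = (1 + 5.93 λ)/(1 + 3.35 λ).
Solving: λ (I_D1 V_DS2 − I_D2 V_DS1) = I_D2 − I_D1, so λ = (5.86 − 4.99) / (4.99 × 5.93 − 5.86 × 3.35) = 0.87 / 9.96 = 0.0874 V⁻¹.

λ = 0.0874 V⁻¹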